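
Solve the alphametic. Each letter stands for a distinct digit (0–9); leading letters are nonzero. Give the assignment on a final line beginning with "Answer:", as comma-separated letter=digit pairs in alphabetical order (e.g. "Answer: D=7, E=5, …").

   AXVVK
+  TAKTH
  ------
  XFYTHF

Step 1. [col 1: K + H ≡ F (mod 10)] no forcing yet in column 1 (carry-in 0); H=9 is free and consistent — try it. So H=9.
Step 2. [X] adding two 5-digit numbers gives at most 5+1 digits, and here it does — X is that final carry and must be 1 ⇒ X=1.
Step 3. [col 1: K + H ≡ F (mod 10)] column 1 (K + H ≡ F (mod 10), carry-in 0) doesn't pin K yet; pick K=4 and continue. So K=4.
Step 4. [col 1: K + H ≡ F (mod 10)] column 1: given K=4, H=9, carry-in 0, and digits 1,4,9 already taken and all letters distinct, K+H≡F (mod 10) forces F=3. So F=3.
Step 5. [col 2: V + T ≡ H (mod 10)] several values work for V in column 2 (V + T ≡ H (mod 10), carry-in 1); try V=2, so V=2.
Step 6. [col 2: V + T ≡ H (mod 10)] in column 2 we have V+T≡H with carry-in 1; given V=2, H=9 and digits 1,2,3,4,9 already taken and all letters distinct, that pins T to 6, so T=6.
Step 7. [col 4: X + A ≡ Y (mod 10)] from column 4 (X=1, carry-in 0, digits 1,2,3,4,6,9 already taken and all letters distinct): A must equal 7 ⇒ A=7.
Step 8. [col 4: X + A ≡ Y (mod 10)] from column 4 (X=1, A=7, carry-in 0, digits 1,2,3,4,6,7,9 already taken and all letters distinct): Y must equal 8. So Y=8.

Answer: A=7, F=3, H=9, K=4, T=6, V=2, X=1, Y=8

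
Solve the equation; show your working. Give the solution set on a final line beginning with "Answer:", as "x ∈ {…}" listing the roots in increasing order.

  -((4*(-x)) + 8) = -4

Step 1. [-((4*(-x)) + 8) = -4] flip signs both sides ⇒ neg: (4*(-x)) + 8 = 4.
Step 2. [(4*(-x)) + 8 = 4] 4 divides every term; factor it out. So factor: (-x) + 2 = 1.
Step 3. [(-x) + 2 = 1] the outer +2 inverts by subtracting 2. So sub: -x = -1.
Step 4. [-x = -1] flip signs both sides. So neg: x = 1.

Answer: x ∈ {1}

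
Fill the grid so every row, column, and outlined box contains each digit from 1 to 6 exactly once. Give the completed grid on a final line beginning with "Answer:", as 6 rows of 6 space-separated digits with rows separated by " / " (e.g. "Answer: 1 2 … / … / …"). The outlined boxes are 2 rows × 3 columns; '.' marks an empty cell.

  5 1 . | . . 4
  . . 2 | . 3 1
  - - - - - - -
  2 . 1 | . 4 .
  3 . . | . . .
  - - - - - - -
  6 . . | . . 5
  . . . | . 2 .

Step 1. [r4c5∈{1,5,6}] col 5 places 5 nowhere but r4c5. So r4c5=5.
Step 2. [r4c4∈{1,2,6}] row 4 places 1 nowhere but r4c4, so r4c4=1.
Step 3. [r1c5∈{6}] r1c5 has the single candidate 6. So r1c5=6.
Step 4. [r4c3∈{4,6}] col 3 places 6 nowhere but r4c3, so r4c3=6.
Step 5. [r4c2∈{4}] r4c2 is down to just 4. So r4c2=4.
Step 6. [r6c3∈{3,4,5}] r6c3 is the only open cell in col 3 admitting 5. So r6c3=5.
Step 7. [r6c2∈{3}] r6c2 is down to just 3 ⇒ r6c2=3.
Step 8. [r5c3∈{4}] nothing but 4 survives at r5c3, so r5c3=4.
Step 9. [r3c6∈{3,6}] in col 6, 3 fits only at r3c6, so r3c6=3.
Step 10. [r6c6∈{6}] r6c6 is down to just 6, so r6c6=6.
Step 11. [r4c6∈{2}] r4c6 is down to just 2, so r4c6=2.
Step 12. [r1c3∈{3}] r1c3's peers cover all but 3. So r1c3=3.
Step 13. [r2c1∈{4}] r2c1 is down to just 4. So r2c1=4.
Step 14. [r2c2∈{6}] nothing but 6 survives at r2c2 ⇒ r2c2=6.
Step 15. [r5c5∈{1}] only 1 remains possible at r5c5. So r5c5=1.
Step 16. [r2c4∈{5}] only 5 remains possible at r2c4, so r2c4=5.
Step 17. [r6c4∈{4}] nothing but 4 survives at r6c4. So r6c4=4.
Step 18. [r5c4∈{3}] nothing but 3 survives at r5c4, so r5c4=3.
Step 19. [r3c4∈{6}] r3c4 has the single candidate 6 ⇒ r3c4=6.
Step 20. [r6c1∈{1}] r6c1's peers cover all but 1, so r6c1=1.
Step 21. [r1c4∈{2}] r1c4 is down to just 2 ⇒ r1c4=2.
Step 22. [r5c2∈{2}] only 2 remains possible at r5c2, so r5c2=2.
Step 23. [r3c2∈{5}] r3c2 has the single candidate 5. So r3c2=5.

Answer: 5 1 3 2 6 4 / 4 6 2 5 3 1 / 2 5 1 6 4 3 / 3 4 6 1 5 2 / 6 2 4 3 1 5 / 1 3 5 4 2 6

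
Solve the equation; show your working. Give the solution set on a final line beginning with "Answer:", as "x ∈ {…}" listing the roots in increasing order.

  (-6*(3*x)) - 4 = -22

Step 1. [(-6*(3*x)) - 4 = -22] peel the -4: add 4 from each side ⇒ sub: -6*(3*x) = -18.
Step 2. [-6*(3*x) = -18] leading coefficient -6: divide by -6. So div: 3*x = 3.
Step 3. [3*x = 3] leading coefficient 3: divide by 3. So div: x = 1.

Answer: x ∈ {1}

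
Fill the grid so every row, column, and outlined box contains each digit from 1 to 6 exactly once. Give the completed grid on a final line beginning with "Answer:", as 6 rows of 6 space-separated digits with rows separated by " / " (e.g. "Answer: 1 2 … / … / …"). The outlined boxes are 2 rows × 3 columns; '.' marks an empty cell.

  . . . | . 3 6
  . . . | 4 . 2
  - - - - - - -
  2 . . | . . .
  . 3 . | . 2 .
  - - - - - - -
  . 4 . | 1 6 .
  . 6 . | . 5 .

Step 1. [r1c4∈{5}] r1c4 has the single candidate 5 ⇒ r1c4=5.
Step 2. [r5c6∈{3}] r5c6's peers cover all but 3, so r5c6=3.
Step 3. [r2c5∈{1}] r2c5 has the single candidate 1, so r2c5=1.
Step 4. [r5c1∈{5}] only 5 remains possible at r5c1 ⇒ r5c1=5.
Step 5. [r3c5∈{4}] r3c5's peers cover all but 4 ⇒ r3c5=4.
Step 6. [r4c4∈{6}] r4c4 is down to just 6, so r4c4=6.
Step 7. [r3c3∈{1,5,6}] 6 has one home in row 3: r3c3. So r3c3=6.
Step 8. [r1c2∈{1,2}] r1c2 is the only open cell in col 2 admitting 2. So r1c2=2.
Step 9. [r3c2∈{1,5}] in col 2, 1 fits only at r3c2. So r3c2=1.
Step 10. [r4c3∈{4,5}] 5 has one home in box 3: r4c3, so r4c3=5.
Step 11. [r2c3∈{3}] r2c3's peers cover all but 3, so r2c3=3.
Step 12. [r1c3∈{1,4}] r1c3 is the only open cell in col 3 admitting 4. So r1c3=4.
Step 13. [r6c3∈{1,2}] 1 has one home in col 3: r6c3, so r6c3=1.
Step 14. [r1c1∈{1}] r1c1 has the single candidate 1, so r1c1=1.
Step 15. [r2c1∈{6}] nothing but 6 survives at r2c1. So r2c1=6.
Step 16. [r4c6∈{1}] nothing but 1 survives at r4c6, so r4c6=1.
Step 17. [r3c4∈{3}] r3c4 has the single candidate 3. So r3c4=3.
Step 18. [r4c1∈{4}] only 4 remains possible at r4c1 ⇒ r4c1=4.
Step 19. [r6c1∈{3}] nothing but 3 survives at r6c1, so r6c1=3.
Step 20. [r6c6∈{4}] only 4 remains possible at r6c6. So r6c6=4.
Step 21. [r2c2∈{5}] r2c2 has the single candidate 5. So r2c2=5.
Step 22. [r5c3∈{2}] r5c3 has the single candidate 2. So r5c3=2.
Step 23. [r3c6∈{5}] r3c6's peers cover all but 5 ⇒ r3c6=5.
Step 24. [r6c4∈{2}] r6c4's peers cover all but 2. So r6c4=2.

Answer: 1 2 4 5 3 6 / 6 5 3 4 1 2 / 2 1 6 3 4 5 / 4 3 5 6 2 1 / 5 4 2 1 6 3 / 3 6 1 2 5 4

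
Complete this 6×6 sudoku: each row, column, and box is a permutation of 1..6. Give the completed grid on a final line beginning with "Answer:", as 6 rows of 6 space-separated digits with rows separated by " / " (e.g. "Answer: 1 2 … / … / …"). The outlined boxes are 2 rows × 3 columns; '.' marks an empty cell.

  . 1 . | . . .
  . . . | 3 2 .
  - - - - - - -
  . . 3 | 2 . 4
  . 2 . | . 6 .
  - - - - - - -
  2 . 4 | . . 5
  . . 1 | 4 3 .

Step 1. [r4c3∈{5}] r4c3 has the single candidate 5. So r4c3=5.
Step 2. [r2c3∈{6}] r2c3 is down to just 6, so r2c3=6.
Step 3. [r4c4∈{1}] r4c4 is down to just 1. So r4c4=1.
Step 4. [r5c4∈{6}] r5c4 has the single candidate 6. So r5c4=6.
Step 5. [r2c2∈{4,5}] r2c2 is the only open cell in col 2 admitting 4 ⇒ r2c2=4.
Step 6. [r6c2∈{5,6}] in col 2, 5 fits only at r6c2 ⇒ r6c2=5.
Step 7. [r1c4∈{5}] nothing but 5 survives at r1c4 ⇒ r1c4=5.
Step 8. [r6c1∈{6}] r6c1's peers cover all but 6. So r6c1=6.
Step 9. [r1c6∈{6}] only 6 remains possible at r1c6. So r1c6=6.
Step 10. [r2c6∈{1}] r2c6 is down to just 1, so r2c6=1.
Step 11. [r1c5∈{4}] only 4 remains possible at r1c5, so r1c5=4.
Step 12. [r3c5∈{5}] only 5 remains possible at r3c5. So r3c5=5.
Step 13. [r4c1∈{4}] r4c1 has the single candidate 4 ⇒ r4c1=4.
Step 14. [r3c2∈{6}] r3c2 has the single candidate 6. So r3c2=6.
Step 15. [r2c1∈{5}] only 5 remains possible at r2c1. So r2c1=5.
Step 16. [r5c2∈{3}] r5c2's peers cover all but 3. So r5c2=3.
Step 17. [r1c3∈{2}] r1c3 is down to just 2. So r1c3=2.
Step 18. [r6c6∈{2}] nothing but 2 survives at r6c6 ⇒ r6c6=2.
Step 19. [r4c6∈{3}] r4c6's peers cover all but 3 ⇒ r4c6=3.
Step 20. [r3c1∈{1}] r3c1's peers cover all but 1, so r3c1=1.
Step 21. [r5c5∈{1}] only 1 remains possible at r5c5 ⇒ r5c5=1.
Step 22. [r1c1∈{3}] only 3 remains possible at r1c1. So r1c1=3.

Answer: 3 1 2 5 4 6 / 5 4 6 3 2 1 / 1 6 3 2 5 4 / 4 2 5 1 6 3 / 2 3 4 6 1 5 / 6 5 1 4 3 2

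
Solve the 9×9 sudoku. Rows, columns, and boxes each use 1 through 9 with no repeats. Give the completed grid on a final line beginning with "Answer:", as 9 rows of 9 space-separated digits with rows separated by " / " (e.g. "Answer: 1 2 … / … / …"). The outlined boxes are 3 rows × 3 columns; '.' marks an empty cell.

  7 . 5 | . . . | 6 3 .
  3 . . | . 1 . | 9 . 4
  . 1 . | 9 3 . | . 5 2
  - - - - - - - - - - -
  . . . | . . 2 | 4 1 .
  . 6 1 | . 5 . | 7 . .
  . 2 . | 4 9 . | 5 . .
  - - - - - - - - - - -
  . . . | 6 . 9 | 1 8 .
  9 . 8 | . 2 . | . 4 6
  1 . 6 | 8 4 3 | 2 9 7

Step 1. [r3c6∈{4,6,7,8}] 7 has one home in row 3: r3c6 ⇒ r3c6=7.
Step 2. [r6c1∈{8}] r6c1's peers cover all but 8, so r6c1=8.
Step 3. [r1c5∈{8}] r1c5 is down to just 8 ⇒ r1c5=8.
Step 4. [r6c9∈{3}] only 3 remains possible at r6c9. So r6c9=3.
Step 5. [r9c2∈{5}] r9c2 is down to just 5 ⇒ r9c2=5.
Step 6. [r4c3∈{3,7,9}] in col 3, 9 fits only at r4c3 ⇒ r4c3=9.
Step 7. [r7c3∈{2,3,4,7}] 3 has one home in col 3: r7c3 ⇒ r7c3=3.
Step 8. [r8c4∈{1,5,7}] across col 4, 1 lands solely at r8c4, so r8c4=1.
Step 9. [r4c4∈{3,7}] r4c4 is the only open cell in col 4 admitting 7 ⇒ r4c4=7.
Step 10. [r5c1∈{4}] nothing but 4 survives at r5c1. So r5c1=4.
Step 11. [r2c4∈{2,5}] across col 4, 5 lands solely at r2c4 ⇒ r2c4=5.
Step 12. [r7c2∈{4,7}] r7c2 is the only open cell in row 7 admitting 4. So r7c2=4.
Step 13. [r6c6∈{1,6}] r6c6 is the only open cell in row 6 admitting 1, so r6c6=1.
Step 14. [r4c9∈{8}] nothing but 8 survives at r4c9, so r4c9=8.
Step 15. [r7c1∈{2}] r7c1 is down to just 2. So r7c1=2.
Step 16. [r2c8∈{7}] r2c8's peers cover all but 7 ⇒ r2c8=7.
Step 17. [r1c2∈{9}] r1c2 is down to just 9. So r1c2=9.
Step 18. [r5c8∈{2}] nothing but 2 survives at r5c8, so r5c8=2.
Step 19. [r3c1∈{6}] r3c1's peers cover all but 6. So r3c1=6.
Step 20. [r5c4∈{3}] only 3 remains possible at r5c4 ⇒ r5c4=3.
Step 21. [r3c7∈{8}] nothing but 8 survives at r3c7. So r3c7=8.
Step 22. [r5c6∈{8}] r5c6's peers cover all but 8. So r5c6=8.
Step 23. [r8c6∈{5}] nothing but 5 survives at r8c6. So r8c6=5.
Step 24. [r1c6∈{4}] r1c6 has the single candidate 4 ⇒ r1c6=4.
Step 25. [r6c3∈{7}] r6c3's peers cover all but 7 ⇒ r6c3=7.
Step 26. [r5c9∈{9}] nothing but 9 survives at r5c9, so r5c9=9.
Step 27. [r3c3∈{4}] r3c3 is down to just 4, so r3c3=4.
Step 28. [r1c4∈{2}] only 2 remains possible at r1c4. So r1c4=2.
Step 29. [r7c5∈{7}] r7c5 has the single candidate 7. So r7c5=7.
Step 30. [r4c1∈{5}] r4c1 has the single candidate 5. So r4c1=5.
Step 31. [r8c2∈{7}] only 7 remains possible at r8c2 ⇒ r8c2=7.
Step 32. [r6c8∈{6}] nothing but 6 survives at r6c8, so r6c8=6.
Step 33. [r4c2∈{3}] nothing but 3 survives at r4c2, so r4c2=3.
Step 34. [r7c9∈{5}] nothing but 5 survives at r7c9. So r7c9=5.
Step 35. [r1c9∈{1}] r1c9 has the single candidate 1. So r1c9=1.
Step 36. [r2c6∈{6}] nothing but 6 survives at r2c6. So r2c6=6.
Step 37. [r4c5∈{6}] nothing but 6 survives at r4c5, so r4c5=6.
Step 38. [r2c3∈{2}] r2c3's peers cover all but 2 ⇒ r2c3=2.
Step 39. [r8c7∈{3}] r8c7's peers cover all but 3, so r8c7=3.
Step 40. [r2c2∈{8}] nothing but 8 survives at r2c2 ⇒ r2c2=8.

Answer: 7 9 5 2 8 4 6 3 1 / 3 8 2 5 1 6 9 7 4 / 6 1 4 9 3 7 8 5 2 / 5 3 9 7 6 2 4 1 8 / 4 6 1 3 5 8 7 2 9 / 8 2 7 4 9 1 5 6 3 / 2 4 3 6 7 9 1 8 5 / 9 7 8 1 2 5 3 4 6 / 1 5 6 8 4 3 2 9 7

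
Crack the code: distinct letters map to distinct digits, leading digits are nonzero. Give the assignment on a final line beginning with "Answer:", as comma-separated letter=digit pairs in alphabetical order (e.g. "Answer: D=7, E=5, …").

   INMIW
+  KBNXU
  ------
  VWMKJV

Step 1. [col 1: W + U ≡ V (mod 10)] several values work for V in column 1 (W + U ≡ V (mod 10), carry-in 0); try V=1, so V=1.
Step 2. [col 1: W + U ≡ V (mod 10)] no forcing yet in column 1 (carry-in 0); W=6 is free and consistent — try it, so W=6.
Step 3. [col 1: W + U ≡ V (mod 10)] column 1: given W=6, V=1, carry-in 0, and digits 1,6 already taken and all letters distinct, W+U≡V (mod 10) forces U=5. So U=5.
Step 4. [col 2: I + X ≡ J (mod 10)] J=0 is one option consistent with column 2 (I + X ≡ J (mod 10), carry-in 1) — take it ⇒ J=0.
Step 5. [col 2: I + X ≡ J (mod 10)] I=7 is one option consistent with column 2 (I + X ≡ J (mod 10), carry-in 1) — take it. So I=7.
Step 6. [col 2: I + X ≡ J (mod 10)] column 2: given I=7, J=0, carry-in 1, and digits 0,1,5,6,7 already taken and all letters distinct, I+X≡J (mod 10) forces X=2, so X=2.
Step 7. [col 3: M + N ≡ K (mod 10)] column 3 (M + N ≡ K (mod 10), carry-in 1) doesn't pin N yet; pick N=4 and continue, so N=4.
Step 8. [col 3: M + N ≡ K (mod 10)] no forcing yet in column 3 (carry-in 1); K=8 is free and consistent — try it ⇒ K=8.
Step 9. [col 3: M + N ≡ K (mod 10)] from column 3 (N=4, K=8, carry-in 1, digits 0,1,2,4,5,6,7,8 already taken and all letters distinct): M must equal 3 ⇒ M=3.
Step 10. [col 4: N + B ≡ M (mod 10)] column 4 reads N+B+carry(0)=M with N=4, M=3; with digits 0,1,2,3,4,5,6,7,8 already taken and all letters distinct, the only value for B is 9. So B=9.

Answer: B=9, I=7, J=0, K=8, M=3, N=4, U=5, V=1, W=6, X=2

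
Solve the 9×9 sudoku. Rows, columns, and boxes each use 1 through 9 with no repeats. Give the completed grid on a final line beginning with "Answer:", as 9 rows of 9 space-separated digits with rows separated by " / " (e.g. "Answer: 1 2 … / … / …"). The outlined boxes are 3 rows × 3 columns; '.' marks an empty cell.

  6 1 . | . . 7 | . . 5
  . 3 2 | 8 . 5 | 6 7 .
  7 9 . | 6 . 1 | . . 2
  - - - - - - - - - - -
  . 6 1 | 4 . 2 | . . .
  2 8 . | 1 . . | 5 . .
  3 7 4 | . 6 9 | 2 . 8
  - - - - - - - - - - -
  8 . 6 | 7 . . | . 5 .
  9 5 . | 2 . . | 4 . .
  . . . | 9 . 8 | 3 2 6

Step 1. [r5c6∈{3}] nothing but 3 survives at r5c6. So r5c6=3.
Step 2. [r7c7∈{1,9}] in col 7, 1 fits only at r7c7 ⇒ r7c7=1.
Step 3. [r3c7∈{8}] nothing but 8 survives at r3c7. So r3c7=8.
Step 4. [r4c7∈{7,9}] in col 7, 7 fits only at r4c7, so r4c7=7.
Step 5. [r7c5∈{3,4}] row 7 places 3 nowhere but r7c5, so r7c5=3.
Step 6. [r3c5∈{4}] r3c5 has the single candidate 4, so r3c5=4.
Step 7. [r1c8∈{3,4,9}] 4 has one home in row 1: r1c8 ⇒ r1c8=4.
Step 8. [r7c9∈{9}] only 9 remains possible at r7c9 ⇒ r7c9=9.
Step 9. [r9c2∈{4}] only 4 remains possible at r9c2, so r9c2=4.
Step 10. [r4c8∈{3,9}] 9 has one home in row 4: r4c8. So r4c8=9.
Step 11. [r9c5∈{1,5}] row 9 places 5 nowhere but r9c5, so r9c5=5.
Step 12. [r8c3∈{3,7}] r8c3 is the only open cell in row 8 admitting 3. So r8c3=3.
Step 13. [r1c5∈{2,9}] row 1 places 2 nowhere but r1c5, so r1c5=2.
Step 14. [r8c8∈{8}] nothing but 8 survives at r8c8, so r8c8=8.
Step 15. [r1c7∈{9}] r1c7's peers cover all but 9 ⇒ r1c7=9.
Step 16. [r3c3∈{5}] r3c3 is down to just 5. So r3c3=5.
Step 17. [r9c3∈{7}] r9c3's peers cover all but 7, so r9c3=7.
Step 18. [r9c1∈{1}] r9c1 has the single candidate 1 ⇒ r9c1=1.
Step 19. [r4c5∈{8}] r4c5 has the single candidate 8 ⇒ r4c5=8.
Step 20. [r8c5∈{1}] only 1 remains possible at r8c5 ⇒ r8c5=1.
Step 21. [r7c6∈{4}] r7c6 has the single candidate 4, so r7c6=4.
Step 22. [r6c4∈{5}] nothing but 5 survives at r6c4 ⇒ r6c4=5.
Step 23. [r5c5∈{7}] r5c5's peers cover all but 7. So r5c5=7.
Step 24. [r4c1∈{5}] only 5 remains possible at r4c1 ⇒ r4c1=5.
Step 25. [r4c9∈{3}] r4c9's peers cover all but 3. So r4c9=3.
Step 26. [r2c1∈{4}] r2c1 is down to just 4, so r2c1=4.
Step 27. [r1c4∈{3}] only 3 remains possible at r1c4. So r1c4=3.
Step 28. [r5c8∈{6}] r5c8's peers cover all but 6. So r5c8=6.
Step 29. [r3c8∈{3}] r3c8's peers cover all but 3. So r3c8=3.
Step 30. [r7c2∈{2}] r7c2 has the single candidate 2, so r7c2=2.
Step 31. [r5c9∈{4}] only 4 remains possible at r5c9, so r5c9=4.
Step 32. [r5c3∈{9}] nothing but 9 survives at r5c3, so r5c3=9.
Step 33. [r6c8∈{1}] r6c8 has the single candidate 1, so r6c8=1.
Step 34. [r8c6∈{6}] only 6 remains possible at r8c6 ⇒ r8c6=6.
Step 35. [r2c9∈{1}] r2c9 is down to just 1 ⇒ r2c9=1.
Step 36. [r2c5∈{9}] r2c5's peers cover all but 9. So r2c5=9.
Step 37. [r1c3∈{8}] r1c3's peers cover all but 8 ⇒ r1c3=8.
Step 38. [r8c9∈{7}] r8c9 has the single candidate 7 ⇒ r8c9=7.

Answer: 6 1 8 3 2 7 9 4 5 / 4 3 2 8 9 5 6 7 1 / 7 9 5 6 4 1 8 3 2 / 5 6 1 4 8 2 7 9 3 / 2 8 9 1 7 3 5 6 4 / 3 7 4 5 6 9 2 1 8 / 8 2 6 7 3 4 1 5 9 / 9 5 3 2 1 6 4 8 7 / 1 4 7 9 5 8 3 2 6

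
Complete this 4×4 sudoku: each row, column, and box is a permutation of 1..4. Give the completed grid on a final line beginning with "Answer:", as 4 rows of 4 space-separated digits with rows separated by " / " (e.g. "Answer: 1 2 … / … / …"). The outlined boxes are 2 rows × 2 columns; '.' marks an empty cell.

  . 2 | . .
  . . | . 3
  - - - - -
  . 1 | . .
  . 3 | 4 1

Step 1. [r3c1∈{2,4}] row 3 places 4 nowhere but r3c1, so r3c1=4.
Step 2. [r2c1∈{1}] r2c1 has the single candidate 1, so r2c1=1.
Step 3. [r2c3∈{2}] only 2 remains possible at r2c3. So r2c3=2.
Step 4. [r4c1∈{2}] nothing but 2 survives at r4c1, so r4c1=2.
Step 5. [r1c4∈{4}] only 4 remains possible at r1c4. So r1c4=4.
Step 6. [r1c1∈{3}] r1c1 has the single candidate 3, so r1c1=3.
Step 7. [r2c2∈{4}] only 4 remains possible at r2c2, so r2c2=4.
Step 8. [r3c3∈{3}] r3c3 has the single candidate 3 ⇒ r3c3=3.
Step 9. [r1c3∈{1}] only 1 remains possible at r1c3. So r1c3=1.
Step 10. [r3c4∈{2}] only 2 remains possible at r3c4, so r3c4=2.

Answer: 3 2 1 4 / 1 4 2 3 / 4 1 3 2 / 2 3 4 1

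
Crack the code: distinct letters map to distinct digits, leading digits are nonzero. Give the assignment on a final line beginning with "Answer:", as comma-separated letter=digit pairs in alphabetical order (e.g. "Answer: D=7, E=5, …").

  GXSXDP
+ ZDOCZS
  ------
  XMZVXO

Step 1. [col 1: P + S ≡ O (mod 10)] P=8 is one option consistent with column 1 (P + S ≡ O (mod 10), carry-in 0) — take it. So P=8.
Step 2. [col 1: P + S ≡ O (mod 10)] no forcing yet in column 1 (carry-in 0); S=7 is free and consistent — try it ⇒ S=7.
Step 3. [col 1: P + S ≡ O (mod 10)] in column 1 we have P+S≡O with carry-in 0; given P=8, S=7 and digits 7,8 already taken and all letters distinct, that pins O to 5, so O=5.
Step 4. [col 2: D + Z ≡ X (mod 10)] several values work for Z in column 2 (D + Z ≡ X (mod 10), carry-in 1); try Z=2 ⇒ Z=2.
Step 5. [col 2: D + Z ≡ X (mod 10)] column 2 (D + Z ≡ X (mod 10), carry-in 1) doesn't pin X yet; pick X=3 and continue, so X=3.
Step 6. [col 2: D + Z ≡ X (mod 10)] column 2 reads D+Z+carry(1)=X with Z=2, X=3; with digits 2,3,5,7,8 already taken and all letters distinct, the only value for D is 0. So D=0.
Step 7. [col 3: X + C ≡ V (mod 10)] column 3 (X + C ≡ V (mod 10), carry-in 0) doesn't pin V yet; pick V=9 and continue ⇒ V=9.
Step 8. [col 3: X + C ≡ V (mod 10)] in column 3 we have X+C≡V with carry-in 0; given X=3, V=9 and digits 0,2,3,5,7,8,9 already taken and all letters distinct, that pins C to 6 ⇒ C=6.
Step 9. [col 5: X + D ≡ M (mod 10)] from column 5 (X=3, D=0, carry-in 1, digits 0,2,3,5,6,7,8,9 already taken and all letters distinct): M must equal 4. So M=4.
Step 10. [col 6: G + Z ≡ X (mod 10)] in column 6 we have G+Z≡X with carry-in 0; given Z=2, X=3 and digits 0,2,3,4,5,6,7,8,9 already taken and all letters distinct, that pins G to 1, so G=1.

Answer: C=6, D=0, G=1, M=4, O=5, P=8, S=7, V=9, X=3, Z=2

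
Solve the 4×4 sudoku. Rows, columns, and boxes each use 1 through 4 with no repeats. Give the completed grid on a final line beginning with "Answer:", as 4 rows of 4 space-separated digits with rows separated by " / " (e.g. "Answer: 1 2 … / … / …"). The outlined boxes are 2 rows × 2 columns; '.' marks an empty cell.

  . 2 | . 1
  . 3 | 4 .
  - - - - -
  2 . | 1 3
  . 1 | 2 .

Step 1. [r4c4∈{4}] only 4 remains possible at r4c4. So r4c4=4.
Step 2. [r3c2∈{4}] only 4 remains possible at r3c2 ⇒ r3c2=4.
Step 3. [r2c1∈{1}] only 1 remains possible at r2c1 ⇒ r2c1=1.
Step 4. [r1c1∈{4}] only 4 remains possible at r1c1, so r1c1=4.
Step 5. [r4c1∈{3}] r4c1's peers cover all but 3. So r4c1=3.
Step 6. [r1c3∈{3}] r1c3's peers cover all but 3. So r1c3=3.
Step 7. [r2c4∈{2}] nothing but 2 survives at r2c4 ⇒ r2c4=2.

Answer: 4 2 3 1 / 1 3 4 2 / 2 4 1 3 / 3 1 2 4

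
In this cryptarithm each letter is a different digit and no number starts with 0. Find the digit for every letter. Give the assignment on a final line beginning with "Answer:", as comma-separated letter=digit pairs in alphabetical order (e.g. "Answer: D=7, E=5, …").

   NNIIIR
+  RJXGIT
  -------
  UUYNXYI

Step 1. [col 1: R + T ≡ I (mod 10)] column 1 (R + T ≡ I (mod 10), carry-in 0) doesn't pin I yet; pick I=6 and continue. So I=6.
Step 2. [col 1: R + T ≡ I (mod 10)] no forcing yet in column 1 (carry-in 0); T=7 is free and consistent — try it ⇒ T=7.
Step 3. [col 1: R + T ≡ I (mod 10)] column 1 reads R+T+carry(0)=I with T=7, I=6; with digits 6,7 already taken and all letters distinct, the only value for R is 9 ⇒ R=9.
Step 4. [col 2: I + I ≡ Y (mod 10)] from column 2 (I=6, carry-in 1, digits 6,7,9 already taken and all letters distinct): Y must equal 3, so Y=3.
Step 5. [col 3: I + G ≡ X (mod 10)] column 3 (I + G ≡ X (mod 10), carry-in 1) doesn't pin G yet; pick G=8 and continue. So G=8.
Step 6. [col 3: I + G ≡ X (mod 10)] column 3: given I=6, G=8, carry-in 1, and digits 3,6,7,8,9 already taken and all letters distinct, I+G≡X (mod 10) forces X=5. So X=5.
Step 7. [U] U is the leading digit of a 7-digit sum of two 6-digit numbers; the final carry is exactly 1. So U=1.
Step 8. [col 4: I + X ≡ N (mod 10)] column 4: given I=6, X=5, carry-in 1, and digits 1,3,5,6,7,8,9 already taken and all letters distinct, I+X≡N (mod 10) forces N=2. So N=2.
Step 9. [col 5: N + J ≡ Y (mod 10)] from column 5 (N=2, Y=3, carry-in 1, digits 1,2,3,5,6,7,8,9 already taken and all letters distinct): J must equal 0 ⇒ J=0.

Answer: G=8, I=6, J=0, N=2, R=9, T=7, U=1, X=5, Y=3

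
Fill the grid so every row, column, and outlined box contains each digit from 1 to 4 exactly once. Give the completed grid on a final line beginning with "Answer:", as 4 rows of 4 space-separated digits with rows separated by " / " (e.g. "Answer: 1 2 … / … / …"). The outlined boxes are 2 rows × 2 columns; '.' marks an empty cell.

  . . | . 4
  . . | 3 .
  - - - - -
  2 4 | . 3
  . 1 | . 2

Step 1. [r2c4∈{1}] r2c4 has the single candidate 1. So r2c4=1.
Step 2. [r1c2∈{2,3}] r1c2 is the only open cell in col 2 admitting 3, so r1c2=3.
Step 3. [r4c1∈{3}] r4c1 has the single candidate 3, so r4c1=3.
Step 4. [r1c3∈{2}] only 2 remains possible at r1c3 ⇒ r1c3=2.
Step 5. [r3c3∈{1}] r3c3's peers cover all but 1. So r3c3=1.
Step 6. [r2c1∈{4}] r2c1 is down to just 4, so r2c1=4.
Step 7. [r4c3∈{4}] r4c3 is down to just 4. So r4c3=4.
Step 8. [r1c1∈{1}] r1c1's peers cover all but 1. So r1c1=1.
Step 9. [r2c2∈{2}] only 2 remains possible at r2c2, so r2c2=2.

Answer: 1 3 2 4 / 4 2 3 1 / 2 4 1 3 / 3 1 4 2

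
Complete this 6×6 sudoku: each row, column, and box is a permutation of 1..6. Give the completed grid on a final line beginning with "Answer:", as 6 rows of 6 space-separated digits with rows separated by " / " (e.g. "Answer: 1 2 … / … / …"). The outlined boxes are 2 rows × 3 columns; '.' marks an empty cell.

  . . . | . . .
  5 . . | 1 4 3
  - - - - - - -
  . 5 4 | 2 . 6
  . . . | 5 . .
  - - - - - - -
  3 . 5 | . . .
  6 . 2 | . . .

Step 1. [r3c1∈{1}] nothing but 1 survives at r3c1, so r3c1=1.
Step 2. [r1c4∈{6}] r1c4 has the single candidate 6 ⇒ r1c4=6.
Step 3. [r2c2∈{2,6}] 2 has one home in row 2: r2c2 ⇒ r2c2=2.
Step 4. [r5c4∈{4}] nothing but 4 survives at r5c4, so r5c4=4.
Step 5. [r5c2∈{1}] r5c2 has the single candidate 1 ⇒ r5c2=1.
Step 6. [r5c6∈{2}] r5c6 is down to just 2 ⇒ r5c6=2.
Step 7. [r4c2∈{3,6}] 6 has one home in col 2: r4c2 ⇒ r4c2=6.
Step 8. [r4c3∈{3}] only 3 remains possible at r4c3 ⇒ r4c3=3.
Step 9. [r1c6∈{5}] only 5 remains possible at r1c6, so r1c6=5.
Step 10. [r4c5∈{1}] nothing but 1 survives at r4c5 ⇒ r4c5=1.
Step 11. [r6c5∈{3,5}] r6c5 is the only open cell in row 6 admitting 5. So r6c5=5.
Step 12. [r1c1∈{4}] r1c1's peers cover all but 4, so r1c1=4.
Step 13. [r1c3∈{1}] only 1 remains possible at r1c3, so r1c3=1.
Step 14. [r5c5∈{6}] r5c5 is down to just 6. So r5c5=6.
Step 15. [r1c2∈{3}] r1c2 has the single candidate 3 ⇒ r1c2=3.
Step 16. [r6c4∈{3}] r6c4 has the single candidate 3 ⇒ r6c4=3.
Step 17. [r4c6∈{4}] r4c6 has the single candidate 4, so r4c6=4.
Step 18. [r6c2∈{4}] nothing but 4 survives at r6c2 ⇒ r6c2=4.
Step 19. [r4c1∈{2}] r4c1 is down to just 2, so r4c1=2.
Step 20. [r1c5∈{2}] r1c5 has the single candidate 2 ⇒ r1c5=2.
Step 21. [r2c3∈{6}] nothing but 6 survives at r2c3 ⇒ r2c3=6.
Step 22. [r3c5∈{3}] r3c5 is down to just 3, so r3c5=3.
Step 23. [r6c6∈{1}] nothing but 1 survives at r6c6 ⇒ r6c6=1.

Answer: 4 3 1 6 2 5 / 5 2 6 1 4 3 / 1 5 4 2 3 6 / 2 6 3 5 1 4 / 3 1 5 4 6 2 / 6 4 2 3 5 1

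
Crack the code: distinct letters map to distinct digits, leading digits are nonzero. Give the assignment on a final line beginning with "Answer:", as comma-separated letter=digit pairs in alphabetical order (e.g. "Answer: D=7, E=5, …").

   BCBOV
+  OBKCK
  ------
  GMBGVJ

Step 1. [G] the sum has 6 digits but both addends have 5; that extra leading digit G is the final carry, namely 1, so G=1.
Step 2. [col 1: V + K ≡ J (mod 10)] several values work for K in column 1 (V + K ≡ J (mod 10), carry-in 0); try K=3 ⇒ K=3.
Step 3. [col 1: V + K ≡ J (mod 10)] several values work for J in column 1 (V + K ≡ J (mod 10), carry-in 0); try J=8 ⇒ J=8.
Step 4. [col 1: V + K ≡ J (mod 10)] column 1: given K=3, J=8, carry-in 0, and digits 1,3,8 already taken and all letters distinct, V+K≡J (mod 10) forces V=5. So V=5.
Step 5. [col 2: O + C ≡ V (mod 10)] column 2 (O + C ≡ V (mod 10), carry-in 0) doesn't pin C yet; pick C=9 and continue ⇒ C=9.
Step 6. [col 2: O + C ≡ V (mod 10)] column 2 reads O+C+carry(0)=V with C=9, V=5; with digits 1,3,5,8,9 already taken and all letters distinct, the only value for O is 6 ⇒ O=6.
Step 7. [col 3: B + K ≡ G (mod 10)] from column 3 (K=3, G=1, carry-in 1, digits 1,3,5,6,8,9 already taken and all letters distinct): B must equal 7. So B=7.
Step 8. [col 5: B + O ≡ M (mod 10)] in column 5 we have B+O≡M with carry-in 1; given B=7, O=6 and digits 1,3,5,6,7,8,9 already taken and all letters distinct, that pins M to 4 ⇒ M=4.

Answer: B=7, C=9, G=1, J=8, K=3, M=4, O=6, V=5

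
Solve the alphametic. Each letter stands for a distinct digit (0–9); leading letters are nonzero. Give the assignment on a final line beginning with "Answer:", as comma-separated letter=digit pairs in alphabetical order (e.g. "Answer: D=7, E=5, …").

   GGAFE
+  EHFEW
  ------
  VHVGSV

Step 1. [col 1: E + W ≡ V (mod 10)] several values work for E in column 1 (E + W ≡ V (mod 10), carry-in 0); try E=4. So E=4.
Step 2. [col 1: E + W ≡ V (mod 10)] column 1 (E + W ≡ V (mod 10), carry-in 0) doesn't pin V yet; pick V=1 and continue ⇒ V=1.
Step 3. [col 1: E + W ≡ V (mod 10)] from column 1 (E=4, V=1, carry-in 0, digits 1,4 already taken and all letters distinct): W must equal 7. So W=7.
Step 4. [col 2: F + E ≡ S (mod 10)] no forcing yet in column 2 (carry-in 1); F=5 is free and consistent — try it ⇒ F=5.
Step 5. [col 2: F + E ≡ S (mod 10)] in column 2 we have F+E≡S with carry-in 1; given F=5, E=4 and digits 1,4,5,7 already taken and all letters distinct, that pins S to 0, so S=0.
Step 6. [col 3: A + F ≡ G (mod 10)] column 3 (A + F ≡ G (mod 10), carry-in 1) doesn't pin A yet; pick A=2 and continue, so A=2.
Step 7. [col 3: A + F ≡ G (mod 10)] column 3 reads A+F+carry(1)=G with A=2, F=5; with digits 0,1,2,4,5,7 already taken and all letters distinct, the only value for G is 8. So G=8.
Step 8. [col 4: G + H ≡ V (mod 10)] column 4 reads G+H+carry(0)=V with G=8, V=1; with digits 0,1,2,4,5,7,8 already taken and all letters distinct, the only value for H is 3, so H=3.

Answer: A=2, E=4, F=5, G=8, H=3, S=0, V=1, W=7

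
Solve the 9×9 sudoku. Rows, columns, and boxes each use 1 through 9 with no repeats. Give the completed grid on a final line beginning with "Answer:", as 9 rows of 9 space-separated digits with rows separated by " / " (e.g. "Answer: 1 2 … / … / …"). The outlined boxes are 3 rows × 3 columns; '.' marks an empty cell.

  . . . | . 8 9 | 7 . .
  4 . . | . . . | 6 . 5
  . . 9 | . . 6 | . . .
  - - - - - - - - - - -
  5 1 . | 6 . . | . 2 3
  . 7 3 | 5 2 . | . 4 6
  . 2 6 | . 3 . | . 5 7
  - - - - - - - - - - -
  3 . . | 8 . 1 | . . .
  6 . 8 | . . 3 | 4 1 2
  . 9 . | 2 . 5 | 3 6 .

Step 1. [r6c4∈{1,4,9}] 1 has one home in box 5: r6c4. So r6c4=1.
Step 2. [r7c3∈{2,4,5,7}] r7c3 is the only open cell in row 7 admitting 2 ⇒ r7c3=2.
Step 3. [r4c5∈{4,7,9}] 9 has one home in box 5: r4c5 ⇒ r4c5=9.
Step 4. [r8c5∈{7}] r8c5 has the single candidate 7 ⇒ r8c5=7.
Step 5. [r4c7∈{8}] r4c7 is down to just 8 ⇒ r4c7=8.
Step 6. [r1c8∈{3}] r1c8's peers cover all but 3. So r1c8=3.
Step 7. [r3c8∈{8}] only 8 remains possible at r3c8 ⇒ r3c8=8.
Step 8. [r9c5∈{4}] nothing but 4 survives at r9c5, so r9c5=4.
Step 9. [r6c7∈{9}] r6c7 has the single candidate 9. So r6c7=9.
Step 10. [r1c3∈{1,5}] in col 3, 5 fits only at r1c3. So r1c3=5.
Step 11. [r1c1∈{1,2}] across row 1, 2 lands solely at r1c1, so r1c1=2.
Step 12. [r1c9∈{1,4}] row 1 places 1 nowhere but r1c9. So r1c9=1.
Step 13. [r4c6∈{4,7}] 7 has one home in row 4: r4c6 ⇒ r4c6=7.
Step 14. [r3c2∈{3}] r3c2 is down to just 3. So r3c2=3.
Step 15. [r5c6∈{8}] r5c6 is down to just 8 ⇒ r5c6=8.
Step 16. [r2c5∈{1}] r2c5 is down to just 1 ⇒ r2c5=1.
Step 17. [r2c3∈{7}] r2c3 is down to just 7. So r2c3=7.
Step 18. [r8c2∈{5}] nothing but 5 survives at r8c2, so r8c2=5.
Step 19. [r3c4∈{4,7}] in row 3, 7 fits only at r3c4. So r3c4=7.
Step 20. [r7c9∈{9}] r7c9 is down to just 9, so r7c9=9.
Step 21. [r9c3∈{1}] only 1 remains possible at r9c3, so r9c3=1.
Step 22. [r5c7∈{1}] nothing but 1 survives at r5c7 ⇒ r5c7=1.
Step 23. [r1c4∈{4}] only 4 remains possible at r1c4 ⇒ r1c4=4.
Step 24. [r5c1∈{9}] r5c1 is down to just 9. So r5c1=9.
Step 25. [r7c7∈{5}] only 5 remains possible at r7c7, so r7c7=5.
Step 26. [r9c9∈{8}] r9c9 is down to just 8 ⇒ r9c9=8.
Step 27. [r7c2∈{4}] r7c2's peers cover all but 4 ⇒ r7c2=4.
Step 28. [r8c4∈{9}] nothing but 9 survives at r8c4 ⇒ r8c4=9.
Step 29. [r3c7∈{2}] r3c7 has the single candidate 2. So r3c7=2.
Step 30. [r6c1∈{8}] r6c1's peers cover all but 8. So r6c1=8.
Step 31. [r3c9∈{4}] r3c9's peers cover all but 4 ⇒ r3c9=4.
Step 32. [r1c2∈{6}] nothing but 6 survives at r1c2, so r1c2=6.
Step 33. [r2c4∈{3}] r2c4 has the single candidate 3 ⇒ r2c4=3.
Step 34. [r7c5∈{6}] only 6 remains possible at r7c5. So r7c5=6.
Step 35. [r7c8∈{7}] only 7 remains possible at r7c8 ⇒ r7c8=7.
Step 36. [r6c6∈{4}] r6c6 has the single candidate 4. So r6c6=4.
Step 37. [r2c6∈{2}] r2c6's peers cover all but 2. So r2c6=2.
Step 38. [r4c3∈{4}] only 4 remains possible at r4c3. So r4c3=4.
Step 39. [r2c2∈{8}] r2c2 has the single candidate 8. So r2c2=8.
Step 40. [r9c1∈{7}] nothing but 7 survives at r9c1 ⇒ r9c1=7.
Step 41. [r3c1∈{1}] r3c1's peers cover all but 1, so r3c1=1.
Step 42. [r2c8∈{9}] r2c8 has the single candidate 9. So r2c8=9.
Step 43. [r3c5∈{5}] nothing but 5 survives at r3c5. So r3c5=5.

Answer: 2 6 5 4 8 9 7 3 1 / 4 8 7 3 1 2 6 9 5 / 1 3 9 7 5 6 2 8 4 / 5 1 4 6 9 7 8 2 3 / 9 7 3 5 2 8 1 4 6 / 8 2 6 1 3 4 9 5 7 / 3 4 2 8 6 1 5 7 9 / 6 5 8 9 7 3 4 1 2 / 7 9 1 2 4 5 3 6 8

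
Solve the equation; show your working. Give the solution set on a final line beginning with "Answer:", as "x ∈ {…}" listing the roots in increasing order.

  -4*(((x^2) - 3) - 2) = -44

Step 1. [-4*(((x^2) - 3) - 2) = -44] -4 out front; divide by -4. So div: ((x^2) - 3) - 2 = 11.
Step 2. [((x^2) - 3) - 2 = 11] add 2: x sits inside (… - 2). So sub: (x^2) - 3 = 13.
Step 3. [(x^2) - 3 = 13] peel the -3: add 3 from each side. So sub: x^2 = 16.
Step 4. [x^2 = 16] √ both sides: 16 ≥ 0 gives two branches, so sqrt: x = 4 or -4.

Answer: x ∈ {-4, 4}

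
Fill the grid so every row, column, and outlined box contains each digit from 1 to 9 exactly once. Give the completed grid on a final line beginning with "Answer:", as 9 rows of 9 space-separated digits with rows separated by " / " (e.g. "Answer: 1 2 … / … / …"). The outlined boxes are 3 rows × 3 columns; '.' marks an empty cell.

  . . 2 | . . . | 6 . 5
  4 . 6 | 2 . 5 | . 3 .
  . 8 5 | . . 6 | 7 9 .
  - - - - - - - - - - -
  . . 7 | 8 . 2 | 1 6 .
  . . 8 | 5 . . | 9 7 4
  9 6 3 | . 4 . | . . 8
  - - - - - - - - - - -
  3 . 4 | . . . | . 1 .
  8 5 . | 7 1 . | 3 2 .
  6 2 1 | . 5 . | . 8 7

Step 1. [r3c1∈{1}] nothing but 1 survives at r3c1 ⇒ r3c1=1.
Step 2. [r3c5∈{3}] r3c5's peers cover all but 3 ⇒ r3c5=3.
Step 3. [r1c1∈{7}] r1c1 is down to just 7. So r1c1=7.
Step 4. [r8c6∈{4,9}] across row 8, 4 lands solely at r8c6, so r8c6=4.
Step 5. [r7c5∈{2,6,8,9}] r7c5 is the only open cell in row 7 admitting 2 ⇒ r7c5=2.
Step 6. [r2c2∈{9}] r2c2 is down to just 9. So r2c2=9.
Step 7. [r6c4∈{1}] r6c4 has the single candidate 1. So r6c4=1.
Step 8. [r1c6∈{1,8,9}] row 1 places 1 nowhere but r1c6. So r1c6=1.
Step 9. [r7c4∈{6,9}] across col 4, 6 lands solely at r7c4. So r7c4=6.
Step 10. [r7c9∈{9}] r7c9 is down to just 9, so r7c9=9.
Step 11. [r9c6∈{3,9}] r9c6 is the only open cell in col 6 admitting 9 ⇒ r9c6=9.
Step 12. [r1c5∈{8,9}] in row 1, 8 fits only at r1c5. So r1c5=8.
Step 13. [r1c8∈{4}] r1c8's peers cover all but 4 ⇒ r1c8=4.
Step 14. [r7c7∈{5}] r7c7's peers cover all but 5, so r7c7=5.
Step 15. [r4c5∈{9}] r4c5's peers cover all but 9. So r4c5=9.
Step 16. [r4c9∈{3}] only 3 remains possible at r4c9. So r4c9=3.
Step 17. [r2c5∈{7}] only 7 remains possible at r2c5. So r2c5=7.
Step 18. [r5c5∈{6}] r5c5 is down to just 6. So r5c5=6.
Step 19. [r9c7∈{4}] r9c7 is down to just 4. So r9c7=4.
Step 20. [r4c1∈{5}] r4c1 has the single candidate 5, so r4c1=5.
Step 21. [r4c2∈{4}] r4c2 is down to just 4. So r4c2=4.
Step 22. [r5c1∈{2}] r5c1 is down to just 2 ⇒ r5c1=2.
Step 23. [r7c6∈{8}] r7c6's peers cover all but 8, so r7c6=8.
Step 24. [r2c9∈{1}] r2c9 has the single candidate 1, so r2c9=1.
Step 25. [r6c8∈{5}] r6c8's peers cover all but 5. So r6c8=5.
Step 26. [r9c4∈{3}] r9c4 has the single candidate 3. So r9c4=3.
Step 27. [r5c6∈{3}] r5c6 has the single candidate 3, so r5c6=3.
Step 28. [r6c7∈{2}] r6c7 has the single candidate 2 ⇒ r6c7=2.
Step 29. [r8c3∈{9}] only 9 remains possible at r8c3 ⇒ r8c3=9.
Step 30. [r1c2∈{3}] r1c2's peers cover all but 3, so r1c2=3.
Step 31. [r7c2∈{7}] r7c2's peers cover all but 7 ⇒ r7c2=7.
Step 32. [r3c9∈{2}] r3c9's peers cover all but 2 ⇒ r3c9=2.
Step 33. [r2c7∈{8}] only 8 remains possible at r2c7, so r2c7=8.
Step 34. [r5c2∈{1}] r5c2 has the single candidate 1. So r5c2=1.
Step 35. [r3c4∈{4}] only 4 remains possible at r3c4. So r3c4=4.
Step 36. [r8c9∈{6}] r8c9 is down to just 6 ⇒ r8c9=6.
Step 37. [r6c6∈{7}] r6c6 has the single candidate 7, so r6c6=7.
Step 38. [r1c4∈{9}] only 9 remains possible at r1c4. So r1c4=9.

Answer: 7 3 2 9 8 1 6 4 5 / 4 9 6 2 7 5 8 3 1 / 1 8 5 4 3 6 7 9 2 / 5 4 7 8 9 2 1 6 3 / 2 1 8 5 6 3 9 7 4 / 9 6 3 1 4 7 2 5 8 / 3 7 4 6 2 8 5 1 9 / 8 5 9 7 1 4 3 2 6 / 6 2 1 3 5 9 4 8 7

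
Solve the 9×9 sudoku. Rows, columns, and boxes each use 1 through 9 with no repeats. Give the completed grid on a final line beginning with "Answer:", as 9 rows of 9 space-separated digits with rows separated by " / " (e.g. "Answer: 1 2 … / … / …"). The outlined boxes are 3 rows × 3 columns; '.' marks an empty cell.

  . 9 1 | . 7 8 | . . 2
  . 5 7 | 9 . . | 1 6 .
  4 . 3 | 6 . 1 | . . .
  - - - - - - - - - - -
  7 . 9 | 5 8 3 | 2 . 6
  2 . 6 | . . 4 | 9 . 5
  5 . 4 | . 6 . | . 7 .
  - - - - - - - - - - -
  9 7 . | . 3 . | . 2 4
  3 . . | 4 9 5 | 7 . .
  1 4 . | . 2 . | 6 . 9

Step 1. [r9c8∈{3,5,8}] row 9 places 3 nowhere but r9c8. So r9c8=3.
Step 2. [r7c7∈{5,8}] box 9 places 5 nowhere but r7c7, so r7c7=5.
Step 3. [r3c7∈{8}] nothing but 8 survives at r3c7 ⇒ r3c7=8.
Step 4. [r5c5∈{1}] nothing but 1 survives at r5c5, so r5c5=1.
Step 5. [r7c3∈{8}] only 8 remains possible at r7c3, so r7c3=8.
Step 6. [r5c8∈{8}] r5c8 has the single candidate 8 ⇒ r5c8=8.
Step 7. [r6c7∈{3}] only 3 remains possible at r6c7. So r6c7=3.
Step 8. [r6c9∈{1}] r6c9 has the single candidate 1 ⇒ r6c9=1.
Step 9. [r1c8∈{4,5}] r1c8 is the only open cell in row 1 admitting 5, so r1c8=5.
Step 10. [r9c6∈{7}] only 7 remains possible at r9c6 ⇒ r9c6=7.
Step 11. [r8c2∈{2,6}] across row 8, 6 lands solely at r8c2. So r8c2=6.
Step 12. [r6c6∈{2,9}] across row 6, 9 lands solely at r6c6 ⇒ r6c6=9.
Step 13. [r3c5∈{5}] only 5 remains possible at r3c5, so r3c5=5.
Step 14. [r8c8∈{1}] r8c8's peers cover all but 1, so r8c8=1.
Step 15. [r5c2∈{3}] only 3 remains possible at r5c2, so r5c2=3.
Step 16. [r3c2∈{2}] nothing but 2 survives at r3c2 ⇒ r3c2=2.
Step 17. [r4c8∈{4}] only 4 remains possible at r4c8. So r4c8=4.
Step 18. [r5c4∈{7}] nothing but 7 survives at r5c4. So r5c4=7.
Step 19. [r2c5∈{4}] only 4 remains possible at r2c5 ⇒ r2c5=4.
Step 20. [r9c3∈{5}] r9c3's peers cover all but 5. So r9c3=5.
Step 21. [r7c4∈{1}] r7c4 has the single candidate 1. So r7c4=1.
Step 22. [r8c3∈{2}] only 2 remains possible at r8c3. So r8c3=2.
Step 23. [r1c4∈{3}] only 3 remains possible at r1c4, so r1c4=3.
Step 24. [r6c2∈{8}] r6c2 has the single candidate 8 ⇒ r6c2=8.
Step 25. [r7c6∈{6}] nothing but 6 survives at r7c6. So r7c6=6.
Step 26. [r3c8∈{9}] r3c8's peers cover all but 9, so r3c8=9.
Step 27. [r9c4∈{8}] r9c4's peers cover all but 8. So r9c4=8.
Step 28. [r4c2∈{1}] r4c2 is down to just 1 ⇒ r4c2=1.
Step 29. [r2c9∈{3}] r2c9's peers cover all but 3, so r2c9=3.
Step 30. [r8c9∈{8}] r8c9 has the single candidate 8, so r8c9=8.
Step 31. [r6c4∈{2}] r6c4 is down to just 2, so r6c4=2.
Step 32. [r3c9∈{7}] only 7 remains possible at r3c9 ⇒ r3c9=7.
Step 33. [r1c7∈{4}] nothing but 4 survives at r1c7. So r1c7=4.
Step 34. [r2c6∈{2}] r2c6 is down to just 2 ⇒ r2c6=2.
Step 35. [r1c1∈{6}] r1c1 has the single candidate 6. So r1c1=6.
Step 36. [r2c1∈{8}] only 8 remains possible at r2c1 ⇒ r2c1=8.

Answer: 6 9 1 3 7 8 4 5 2 / 8 5 7 9 4 2 1 6 3 / 4 2 3 6 5 1 8 9 7 / 7 1 9 5 8 3 2 4 6 / 2 3 6 7 1 4 9 8 5 / 5 8 4 2 6 9 3 7 1 / 9 7 8 1 3 6 5 2 4 / 3 6 2 4 9 5 7 1 8 / 1 4 5 8 2 7 6 3 9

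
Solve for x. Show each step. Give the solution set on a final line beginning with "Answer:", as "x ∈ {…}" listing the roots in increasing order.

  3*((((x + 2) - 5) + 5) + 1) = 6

Step 1. [3*((((x + 2) - 5) + 5) + 1) = 6] divide by the outer 3, so div: (((x + 2) - 5) + 5) + 1 = 2.
Step 2. [(((x + 2) - 5) + 5) + 1 = 2] peel the +1: subtract 1 from each side. So sub: ((x + 2) - 5) + 5 = 1.
Step 3. [((x + 2) - 5) + 5 = 1] the outer +5 inverts by subtracting 5. So sub: (x + 2) - 5 = -4.
Step 4. [(x + 2) - 5 = -4] add 5: x sits inside (… - 5) ⇒ sub: x + 2 = 1.
Step 5. [x + 2 = 1] +2 is outermost — subtract 2 both sides, so sub: x = -1.

Answer: x ∈ {-1}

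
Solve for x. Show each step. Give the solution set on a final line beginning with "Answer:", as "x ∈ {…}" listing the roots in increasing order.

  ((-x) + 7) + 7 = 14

Step 1. [((-x) + 7) + 7 = 14] peel the +7: subtract 7 from each side. So sub: (-x) + 7 = 7.
Step 2. [(-x) + 7 = 7] peel the +7: subtract 7 from each side, so sub: -x = 0.
Step 3. [-x = 0] leading − — multiply by −1 ⇒ neg: x = 0.

Answer: x ∈ {0}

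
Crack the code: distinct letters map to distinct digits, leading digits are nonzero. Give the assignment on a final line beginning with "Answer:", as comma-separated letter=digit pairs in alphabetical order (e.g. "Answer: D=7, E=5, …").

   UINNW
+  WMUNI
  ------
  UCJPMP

Step 1. [col 1: W + I ≡ P (mod 10)] column 1 (W + I ≡ P (mod 10), carry-in 0) doesn't pin P yet; pick P=5 and continue. So P=5.
Step 2. [U] adding two 5-digit numbers gives at most 5+1 digits, and here it does — U is that final carry and must be 1 ⇒ U=1.
Step 3. [col 1: W + I ≡ P (mod 10)] several values work for I in column 1 (W + I ≡ P (mod 10), carry-in 0); try I=7. So I=7.
Step 4. [col 1: W + I ≡ P (mod 10)] in column 1 we have W+I≡P with carry-in 0; given I=7, P=5 and digits 1,5,7 already taken and all letters distinct, that pins W to 8 ⇒ W=8.
Step 5. [col 2: N + N ≡ M (mod 10)] column 2 (N + N ≡ M (mod 10), carry-in 1) doesn't pin N yet; pick N=4 and continue. So N=4.
Step 6. [col 2: N + N ≡ M (mod 10)] column 2 reads N+N+carry(1)=M with N=4; with digits 1,4,5,7,8 already taken and all letters distinct, the only value for M is 9, so M=9.
Step 7. [col 4: I + M ≡ J (mod 10)] column 4 reads I+M+carry(0)=J with I=7, M=9; with digits 1,4,5,7,8,9 already taken and all letters distinct, the only value for J is 6 ⇒ J=6.
Step 8. [col 5: U + W ≡ C (mod 10)] column 5: given U=1, W=8, carry-in 1, and digits 1,4,5,6,7,8,9 already taken and all letters distinct, U+W≡C (mod 10) forces C=0. So C=0.

Answer: C=0, I=7, J=6, M=9, N=4, P=5, U=1, W=8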